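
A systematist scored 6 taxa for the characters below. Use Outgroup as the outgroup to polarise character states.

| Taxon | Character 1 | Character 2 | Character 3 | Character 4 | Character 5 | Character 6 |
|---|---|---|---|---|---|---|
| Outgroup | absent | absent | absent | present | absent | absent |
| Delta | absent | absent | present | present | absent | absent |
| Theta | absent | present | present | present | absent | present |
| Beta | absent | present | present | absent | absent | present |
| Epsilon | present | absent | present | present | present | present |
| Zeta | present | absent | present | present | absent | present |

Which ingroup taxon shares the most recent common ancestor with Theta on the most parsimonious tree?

Beta

Character polarity is set by the outgroup: the derived state is whichever differs from the outgroup's state, so for Character 4 the derived state is 'absent', and for the remaining characters it is 'present'.
Only Epsilon and Zeta show the derived state 'present' for Character 1, supporting them as a clade.
Only Beta and Theta show the derived state 'present' for Character 2, supporting them as a clade.
All ingroup taxa share the derived state 'present' for Character 3; it defines the ingroup but does not resolve relationships within it.
Character 4: derived state 'absent' in Beta only — an autapomorphy, so it tells us nothing about relationships among taxa.
Character 5 (derived state 'present') is unique to Epsilon (autapomorphy; uninformative for grouping).
Character 6: derived state 'present' in Beta, Epsilon, Theta, and Zeta only — synapomorphy for {Beta, Epsilon, Theta, Zeta}.
Most parsimonious ingroup topology: (Delta,((Theta,Beta),(Epsilon,Zeta))).
Theta and Beta form a cherry on this tree, so they are sister taxa.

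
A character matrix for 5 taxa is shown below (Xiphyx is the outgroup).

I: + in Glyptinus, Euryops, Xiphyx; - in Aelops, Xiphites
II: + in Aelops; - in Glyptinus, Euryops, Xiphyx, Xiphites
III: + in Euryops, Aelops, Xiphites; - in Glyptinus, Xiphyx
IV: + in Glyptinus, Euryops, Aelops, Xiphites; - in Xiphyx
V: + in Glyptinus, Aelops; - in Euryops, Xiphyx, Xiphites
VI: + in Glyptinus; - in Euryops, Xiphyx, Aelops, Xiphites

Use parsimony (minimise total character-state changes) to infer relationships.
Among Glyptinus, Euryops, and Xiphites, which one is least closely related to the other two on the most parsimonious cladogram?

Character polarity is set by the outgroup: the derived state is whichever differs from the outgroup's state, so for I the derived state is '-', and for the remaining characters it is '+'.
I: derived state '-' in Aelops and Xiphites only — synapomorphy for {Aelops, Xiphites}.
II: derived state '+' in Aelops only — an autapomorphy, so it tells us nothing about relationships among taxa.
III (derived state '+') is shared by Aelops, Euryops, and Xiphites — a synapomorphy uniting that clade.
All ingroup taxa share the derived state '+' for IV; it defines the ingroup but does not resolve relationships within it.
V (state '+') occurs in Aelops and Glyptinus but conflicts with the nesting implied by the other characters — most parsimoniously interpreted as homoplasy.
VI (derived state '+') is unique to Glyptinus (autapomorphy; uninformative for grouping).
Most parsimonious ingroup topology: (Glyptinus,((Xiphites,Aelops),Euryops)).
Euryops and Xiphites share a more recent common ancestor with each other than either does with Glyptinus, so Glyptinus is the least closely related of the three.

Glyptinus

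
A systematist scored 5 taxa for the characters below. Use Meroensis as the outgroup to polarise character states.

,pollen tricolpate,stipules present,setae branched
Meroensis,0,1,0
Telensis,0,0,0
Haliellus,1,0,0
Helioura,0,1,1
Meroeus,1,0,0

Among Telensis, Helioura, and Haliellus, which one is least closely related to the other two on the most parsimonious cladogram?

Helioura

Character polarity is set by the outgroup: the derived state is whichever differs from the outgroup's state, so for stipules present the derived state is '0', and for the remaining characters it is '1'.
Only Haliellus and Meroeus show the derived state '1' for pollen tricolpate, supporting them as a clade.
stipules present: derived state '0' in Haliellus, Meroeus, and Telensis only — synapomorphy for {Haliellus, Meroeus, Telensis}.
setae branched: derived state '1' in Helioura only — an autapomorphy, so it tells us nothing about relationships among taxa.
Most parsimonious ingroup topology: ((Telensis,(Haliellus,Meroeus)),Helioura).
Telensis and Haliellus share a more recent common ancestor with each other than either does with Helioura, so Helioura is the least closely related of the three.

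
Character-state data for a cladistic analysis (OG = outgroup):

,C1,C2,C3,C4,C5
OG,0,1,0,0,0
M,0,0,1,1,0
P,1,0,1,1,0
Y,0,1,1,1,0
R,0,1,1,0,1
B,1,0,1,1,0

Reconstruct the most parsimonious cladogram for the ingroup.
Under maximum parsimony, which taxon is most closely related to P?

Character polarity is set by the outgroup: the derived state is whichever differs from the outgroup's state, so for C2 the derived state is '0', and for the remaining characters it is '1'.
C1: derived state '1' in B and P only — synapomorphy for {B, P}.
Only B, M, and P show the derived state '0' for C2, supporting them as a clade.
C3 (derived state '1') is shared by all ingroup taxa — unites the whole ingroup.
C4 (derived state '1') is shared by B, M, P, and Y — a synapomorphy uniting that clade.
C5 (derived state '1') is unique to R (autapomorphy; uninformative for grouping).
Most parsimonious ingroup topology: (((M,(P,B)),Y),R).
P and B form a cherry on this tree, so they are sister taxa.

B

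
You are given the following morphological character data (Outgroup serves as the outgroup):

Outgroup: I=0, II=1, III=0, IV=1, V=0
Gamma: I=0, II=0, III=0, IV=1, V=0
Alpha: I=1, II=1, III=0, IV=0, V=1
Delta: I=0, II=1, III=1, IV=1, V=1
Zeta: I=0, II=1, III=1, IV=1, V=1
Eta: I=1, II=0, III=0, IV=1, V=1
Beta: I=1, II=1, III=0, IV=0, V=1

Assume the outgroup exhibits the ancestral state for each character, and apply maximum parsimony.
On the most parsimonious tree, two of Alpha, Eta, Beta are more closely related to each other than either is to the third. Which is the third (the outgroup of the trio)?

Eta

Character polarity is set by the outgroup: the derived state is whichever differs from the outgroup's state, so for II, IV the derived state is '0', and for the remaining characters it is '1'.
I: derived state '1' in Alpha, Beta, and Eta only — synapomorphy for {Alpha, Beta, Eta}.
II groups Eta and Gamma, which is incompatible with the clades supported by the remaining characters; treating it as convergent (homoplasy) costs fewer steps than any alternative tree.
Only Delta and Zeta show the derived state '1' for III, supporting them as a clade.
IV (derived state '0') is shared by Alpha and Beta — a synapomorphy uniting that clade.
V: derived state '1' in Alpha, Beta, Delta, Eta, and Zeta only — synapomorphy for {Alpha, Beta, Delta, Eta, Zeta}.
Most parsimonious ingroup topology: (Gamma,(((Alpha,Beta),Eta),(Delta,Zeta))).
Beta and Alpha share a more recent common ancestor with each other than either does with Eta, so Eta is the least closely related of the three.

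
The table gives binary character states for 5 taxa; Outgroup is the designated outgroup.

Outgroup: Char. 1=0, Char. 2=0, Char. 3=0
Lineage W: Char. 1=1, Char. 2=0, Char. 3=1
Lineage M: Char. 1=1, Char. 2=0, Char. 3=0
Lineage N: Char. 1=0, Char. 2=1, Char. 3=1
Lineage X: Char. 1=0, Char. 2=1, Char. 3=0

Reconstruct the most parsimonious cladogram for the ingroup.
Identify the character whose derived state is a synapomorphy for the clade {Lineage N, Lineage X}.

Char. 2

The outgroup has state '0' for every character, so '1' is the derived state throughout.
Char. 1 (derived state '1') is shared by Lineage M and Lineage W — a synapomorphy uniting that clade.
Char. 2 (derived state '1') is shared by Lineage N and Lineage X — a synapomorphy uniting that clade.
Char. 3 groups Lineage N and Lineage W, which is incompatible with the clades supported by the remaining characters; treating it as convergent (homoplasy) costs fewer steps than any alternative tree.
Most parsimonious ingroup topology: ((Lineage W,Lineage M),(Lineage N,Lineage X)).
The clade {Lineage N, Lineage X} is supported by Char. 2: its derived state '1' occurs in exactly those taxa and in no other taxon (including the outgroup).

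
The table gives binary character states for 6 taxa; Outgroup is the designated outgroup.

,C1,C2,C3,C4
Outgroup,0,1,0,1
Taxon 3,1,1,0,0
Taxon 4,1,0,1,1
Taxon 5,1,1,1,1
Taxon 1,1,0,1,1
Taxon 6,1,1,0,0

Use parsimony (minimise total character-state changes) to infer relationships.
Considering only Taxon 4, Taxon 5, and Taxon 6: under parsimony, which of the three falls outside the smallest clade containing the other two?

Taxon 6

Character polarity is set by the outgroup: the derived state is whichever differs from the outgroup's state, so for C2, C4 the derived state is '0', and for the remaining characters it is '1'.
All ingroup taxa share the derived state '1' for C1; it defines the ingroup but does not resolve relationships within it.
Only Taxon 1 and Taxon 4 show the derived state '0' for C2, supporting them as a clade.
C3: derived state '1' in Taxon 1, Taxon 4, and Taxon 5 only — synapomorphy for {Taxon 1, Taxon 4, Taxon 5}.
Only Taxon 3 and Taxon 6 show the derived state '0' for C4, supporting them as a clade.
Most parsimonious ingroup topology: ((Taxon 3,Taxon 6),((Taxon 4,Taxon 1),Taxon 5)).
Taxon 4 and Taxon 5 share a more recent common ancestor with each other than either does with Taxon 6, so Taxon 6 is the least closely related of the three.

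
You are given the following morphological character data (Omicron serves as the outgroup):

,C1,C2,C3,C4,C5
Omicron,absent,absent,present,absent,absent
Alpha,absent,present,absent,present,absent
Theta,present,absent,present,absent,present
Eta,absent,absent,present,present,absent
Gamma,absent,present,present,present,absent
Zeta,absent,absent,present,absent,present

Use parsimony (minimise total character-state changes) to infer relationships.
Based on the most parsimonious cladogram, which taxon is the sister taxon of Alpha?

Gamma

Character polarity is set by the outgroup: the derived state is whichever differs from the outgroup's state, so for C3 the derived state is 'absent', and for the remaining characters it is 'present'.
C1 (derived state 'present') is unique to Theta (autapomorphy; uninformative for grouping).
C2: derived state 'present' in Alpha and Gamma only — synapomorphy for {Alpha, Gamma}.
C3: derived state 'absent' in Alpha only — an autapomorphy, so it tells us nothing about relationships among taxa.
C4: derived state 'present' in Alpha, Eta, and Gamma only — synapomorphy for {Alpha, Eta, Gamma}.
C5 (derived state 'present') is shared by Theta and Zeta — a synapomorphy uniting that clade.
Most parsimonious ingroup topology: (((Alpha,Gamma),Eta),(Theta,Zeta)).
Alpha and Gamma form a cherry on this tree, so they are sister taxa.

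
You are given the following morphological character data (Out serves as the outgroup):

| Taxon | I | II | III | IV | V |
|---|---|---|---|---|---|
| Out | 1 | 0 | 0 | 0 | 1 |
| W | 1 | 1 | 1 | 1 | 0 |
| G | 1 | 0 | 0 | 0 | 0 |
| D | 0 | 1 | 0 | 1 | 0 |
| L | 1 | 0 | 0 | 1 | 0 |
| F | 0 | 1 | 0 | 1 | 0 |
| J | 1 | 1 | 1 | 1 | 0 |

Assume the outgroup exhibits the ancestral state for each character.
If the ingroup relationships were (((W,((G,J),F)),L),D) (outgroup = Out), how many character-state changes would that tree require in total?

10

Map each character onto (((W,((G,J),F)),L),D) (rooted by Out) and count the minimum state changes it requires (Fitch parsimony):
I: 2; II: 3; III: 2; IV: 2; V: 1.
Total tree length = 10.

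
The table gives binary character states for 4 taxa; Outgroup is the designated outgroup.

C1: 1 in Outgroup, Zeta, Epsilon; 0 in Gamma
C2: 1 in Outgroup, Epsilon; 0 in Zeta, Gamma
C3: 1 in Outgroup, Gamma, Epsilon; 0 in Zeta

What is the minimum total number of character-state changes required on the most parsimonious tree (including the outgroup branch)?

The outgroup has state '1' for every character, so '0' is the derived state throughout.
C1: derived state '0' in Gamma only — an autapomorphy, so it tells us nothing about relationships among taxa.
C2 (derived state '0') is shared by Gamma and Zeta — a synapomorphy uniting that clade.
C3: derived state '0' in Zeta only — an autapomorphy, so it tells us nothing about relationships among taxa.
Most parsimonious ingroup topology: ((Zeta,Gamma),Epsilon).
Changes per character on this tree: C1: 1; C2: 1; C3: 1.
Total = 3.

3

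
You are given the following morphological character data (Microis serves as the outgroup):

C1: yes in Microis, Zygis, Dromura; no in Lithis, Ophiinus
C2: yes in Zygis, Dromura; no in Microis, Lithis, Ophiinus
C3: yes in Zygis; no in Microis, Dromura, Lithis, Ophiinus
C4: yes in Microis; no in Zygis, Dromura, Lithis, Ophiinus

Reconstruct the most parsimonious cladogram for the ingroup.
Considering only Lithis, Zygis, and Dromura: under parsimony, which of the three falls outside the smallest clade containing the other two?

Lithis

Character polarity is set by the outgroup: the derived state is whichever differs from the outgroup's state, so for C1, C4 the derived state is 'no', and for the remaining characters it is 'yes'.
Only Lithis and Ophiinus show the derived state 'no' for C1, supporting them as a clade.
C2 (derived state 'yes') is shared by Dromura and Zygis — a synapomorphy uniting that clade.
C3: derived state 'yes' in Zygis only — an autapomorphy, so it tells us nothing about relationships among taxa.
C4 (derived state 'no') is shared by all ingroup taxa — unites the whole ingroup.
Most parsimonious ingroup topology: ((Ophiinus,Lithis),(Zygis,Dromura)).
Zygis and Dromura share a more recent common ancestor with each other than either does with Lithis, so Lithis is the least closely related of the three.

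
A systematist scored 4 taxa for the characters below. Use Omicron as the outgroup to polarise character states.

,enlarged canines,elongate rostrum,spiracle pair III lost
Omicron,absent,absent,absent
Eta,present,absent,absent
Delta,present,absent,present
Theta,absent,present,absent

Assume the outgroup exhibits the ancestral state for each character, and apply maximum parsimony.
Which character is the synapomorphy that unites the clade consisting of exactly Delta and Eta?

enlarged canines

The outgroup has state 'absent' for every character, so 'present' is the derived state throughout.
enlarged canines (derived state 'present') is shared by Delta and Eta — a synapomorphy uniting that clade.
elongate rostrum (derived state 'present') is unique to Theta (autapomorphy; uninformative for grouping).
spiracle pair III lost: derived state 'present' in Delta only — an autapomorphy, so it tells us nothing about relationships among taxa.
Most parsimonious ingroup topology: ((Eta,Delta),Theta).
The clade {Delta, Eta} is supported by enlarged canines: its derived state 'present' occurs in exactly those taxa and in no other taxon (including the outgroup).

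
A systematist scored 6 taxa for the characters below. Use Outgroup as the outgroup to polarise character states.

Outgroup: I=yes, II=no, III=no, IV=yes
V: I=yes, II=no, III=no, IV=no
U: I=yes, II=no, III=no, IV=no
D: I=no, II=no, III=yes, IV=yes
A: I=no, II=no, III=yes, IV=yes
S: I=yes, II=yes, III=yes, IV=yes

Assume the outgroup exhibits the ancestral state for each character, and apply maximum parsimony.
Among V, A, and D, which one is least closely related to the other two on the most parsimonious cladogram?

V

Character polarity is set by the outgroup: the derived state is whichever differs from the outgroup's state, so for I, IV the derived state is 'no', and for the remaining characters it is 'yes'.
I (derived state 'no') is shared by A and D — a synapomorphy uniting that clade.
II: derived state 'yes' in S only — an autapomorphy, so it tells us nothing about relationships among taxa.
III (derived state 'yes') is shared by A, D, and S — a synapomorphy uniting that clade.
Only U and V show the derived state 'no' for IV, supporting them as a clade.
Most parsimonious ingroup topology: ((V,U),((D,A),S)).
A and D share a more recent common ancestor with each other than either does with V, so V is the least closely related of the three.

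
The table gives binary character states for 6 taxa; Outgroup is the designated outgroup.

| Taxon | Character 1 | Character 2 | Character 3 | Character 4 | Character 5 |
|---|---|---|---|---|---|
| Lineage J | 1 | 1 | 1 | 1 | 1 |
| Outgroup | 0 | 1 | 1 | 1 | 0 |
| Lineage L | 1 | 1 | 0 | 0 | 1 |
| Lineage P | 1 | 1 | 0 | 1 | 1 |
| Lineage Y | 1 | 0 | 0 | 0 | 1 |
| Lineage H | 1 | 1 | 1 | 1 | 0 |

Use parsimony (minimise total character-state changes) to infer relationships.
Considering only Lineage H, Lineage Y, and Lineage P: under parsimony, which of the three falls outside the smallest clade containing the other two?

Lineage H

Character polarity is set by the outgroup: the derived state is whichever differs from the outgroup's state, so for Character 2, Character 3, Character 4 the derived state is '0', and for the remaining characters it is '1'.
Character 1 (derived state '1') is shared by all ingroup taxa — unites the whole ingroup.
Character 2: derived state '0' in Lineage Y only — an autapomorphy, so it tells us nothing about relationships among taxa.
Character 3: derived state '0' in Lineage L, Lineage P, and Lineage Y only — synapomorphy for {Lineage L, Lineage P, Lineage Y}.
Character 4 (derived state '0') is shared by Lineage L and Lineage Y — a synapomorphy uniting that clade.
Only Lineage J, Lineage L, Lineage P, and Lineage Y show the derived state '1' for Character 5, supporting them as a clade.
Most parsimonious ingroup topology: (Lineage H,(Lineage J,((Lineage Y,Lineage L),Lineage P))).
Lineage Y and Lineage P share a more recent common ancestor with each other than either does with Lineage H, so Lineage H is the least closely related of the three.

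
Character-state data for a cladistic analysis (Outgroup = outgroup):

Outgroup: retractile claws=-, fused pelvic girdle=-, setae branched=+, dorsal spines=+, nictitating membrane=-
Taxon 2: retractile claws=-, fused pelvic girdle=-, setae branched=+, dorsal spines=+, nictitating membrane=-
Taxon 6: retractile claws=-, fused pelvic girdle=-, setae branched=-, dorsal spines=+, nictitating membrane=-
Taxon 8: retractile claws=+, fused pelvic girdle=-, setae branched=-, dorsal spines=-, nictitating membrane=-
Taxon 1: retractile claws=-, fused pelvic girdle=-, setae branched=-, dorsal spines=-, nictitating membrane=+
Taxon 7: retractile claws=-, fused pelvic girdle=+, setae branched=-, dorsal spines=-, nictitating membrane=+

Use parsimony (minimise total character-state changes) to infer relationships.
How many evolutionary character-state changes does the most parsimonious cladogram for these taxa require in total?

5

Character polarity is set by the outgroup: the derived state is whichever differs from the outgroup's state, so for setae branched, dorsal spines the derived state is '-', and for the remaining characters it is '+'.
retractile claws: derived state '+' in Taxon 8 only — an autapomorphy, so it tells us nothing about relationships among taxa.
fused pelvic girdle (derived state '+') is unique to Taxon 7 (autapomorphy; uninformative for grouping).
setae branched (derived state '-') is shared by Taxon 1, Taxon 6, Taxon 7, and Taxon 8 — a synapomorphy uniting that clade.
dorsal spines (derived state '-') is shared by Taxon 1, Taxon 7, and Taxon 8 — a synapomorphy uniting that clade.
nictitating membrane (derived state '+') is shared by Taxon 1 and Taxon 7 — a synapomorphy uniting that clade.
Most parsimonious ingroup topology: (((Taxon 8,(Taxon 7,Taxon 1)),Taxon 6),Taxon 2).
Changes per character on this tree: retractile claws: 1; fused pelvic girdle: 1; setae branched: 1; dorsal spines: 1; nictitating membrane: 1.
Total = 5.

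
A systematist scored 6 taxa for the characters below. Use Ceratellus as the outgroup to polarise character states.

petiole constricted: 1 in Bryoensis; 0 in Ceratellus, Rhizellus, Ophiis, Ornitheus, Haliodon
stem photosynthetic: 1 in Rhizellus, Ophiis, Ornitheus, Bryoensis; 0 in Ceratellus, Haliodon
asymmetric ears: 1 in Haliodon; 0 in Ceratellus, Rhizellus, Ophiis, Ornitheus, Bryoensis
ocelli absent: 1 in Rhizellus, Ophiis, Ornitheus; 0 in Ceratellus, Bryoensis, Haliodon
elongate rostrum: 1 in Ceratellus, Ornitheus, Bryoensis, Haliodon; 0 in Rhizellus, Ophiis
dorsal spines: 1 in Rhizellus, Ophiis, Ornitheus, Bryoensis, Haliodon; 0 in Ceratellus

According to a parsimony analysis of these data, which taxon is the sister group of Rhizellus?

Ophiis

Character polarity is set by the outgroup: the derived state is whichever differs from the outgroup's state, so for elongate rostrum the derived state is '0', and for the remaining characters it is '1'.
petiole constricted: derived state '1' in Bryoensis only — an autapomorphy, so it tells us nothing about relationships among taxa.
stem photosynthetic: derived state '1' in Bryoensis, Ophiis, Ornitheus, and Rhizellus only — synapomorphy for {Bryoensis, Ophiis, Ornitheus, Rhizellus}.
asymmetric ears: derived state '1' in Haliodon only — an autapomorphy, so it tells us nothing about relationships among taxa.
ocelli absent (derived state '1') is shared by Ophiis, Ornitheus, and Rhizellus — a synapomorphy uniting that clade.
elongate rostrum (derived state '0') is shared by Ophiis and Rhizellus — a synapomorphy uniting that clade.
dorsal spines (derived state '1') is shared by all ingroup taxa — unites the whole ingroup.
Most parsimonious ingroup topology: ((((Rhizellus,Ophiis),Ornitheus),Bryoensis),Haliodon).
Rhizellus and Ophiis form a cherry on this tree, so they are sister taxa.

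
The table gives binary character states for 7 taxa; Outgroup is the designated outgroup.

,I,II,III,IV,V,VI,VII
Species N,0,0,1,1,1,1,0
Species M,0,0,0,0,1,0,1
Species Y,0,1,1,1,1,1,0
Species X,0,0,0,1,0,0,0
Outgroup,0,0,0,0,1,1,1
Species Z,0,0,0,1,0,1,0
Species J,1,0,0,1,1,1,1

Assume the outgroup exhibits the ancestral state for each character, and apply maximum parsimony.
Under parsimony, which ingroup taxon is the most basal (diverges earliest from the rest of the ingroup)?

Character polarity is set by the outgroup: the derived state is whichever differs from the outgroup's state, so for V, VI, VII the derived state is '0', and for the remaining characters it is '1'.
I (derived state '1') is unique to Species J (autapomorphy; uninformative for grouping).
II (derived state '1') is unique to Species Y (autapomorphy; uninformative for grouping).
Only Species N and Species Y show the derived state '1' for III, supporting them as a clade.
IV: derived state '1' in Species J, Species N, Species X, Species Y, and Species Z only — synapomorphy for {Species J, Species N, Species X, Species Y, Species Z}.
Only Species X and Species Z show the derived state '0' for V, supporting them as a clade.
VI (state '0') occurs in Species M and Species X but conflicts with the nesting implied by the other characters — most parsimoniously interpreted as homoplasy.
Only Species N, Species X, Species Y, and Species Z show the derived state '0' for VII, supporting them as a clade.
Most parsimonious ingroup topology: ((((Species Y,Species N),(Species Z,Species X)),Species J),Species M).
Species M is sister to the clade containing all other ingroup taxa, so it is the earliest-diverging (most basal) ingroup lineage.

Species M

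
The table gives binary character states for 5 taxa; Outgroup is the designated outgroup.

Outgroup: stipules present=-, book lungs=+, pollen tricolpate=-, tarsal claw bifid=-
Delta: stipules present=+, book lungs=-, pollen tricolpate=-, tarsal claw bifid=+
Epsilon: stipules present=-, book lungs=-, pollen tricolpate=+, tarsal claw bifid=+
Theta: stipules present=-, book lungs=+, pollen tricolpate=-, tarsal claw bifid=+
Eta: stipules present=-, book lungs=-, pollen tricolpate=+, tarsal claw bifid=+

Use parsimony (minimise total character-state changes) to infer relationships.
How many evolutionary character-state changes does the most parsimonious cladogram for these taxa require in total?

4

Character polarity is set by the outgroup: the derived state is whichever differs from the outgroup's state, so for book lungs the derived state is '-', and for the remaining characters it is '+'.
stipules present: derived state '+' in Delta only — an autapomorphy, so it tells us nothing about relationships among taxa.
book lungs: derived state '-' in Delta, Epsilon, and Eta only — synapomorphy for {Delta, Epsilon, Eta}.
Only Epsilon and Eta show the derived state '+' for pollen tricolpate, supporting them as a clade.
All ingroup taxa share the derived state '+' for tarsal claw bifid; it defines the ingroup but does not resolve relationships within it.
Most parsimonious ingroup topology: ((Delta,(Epsilon,Eta)),Theta).
Changes per character on this tree: stipules present: 1; book lungs: 1; pollen tricolpate: 1; tarsal claw bifid: 1.
Total = 4.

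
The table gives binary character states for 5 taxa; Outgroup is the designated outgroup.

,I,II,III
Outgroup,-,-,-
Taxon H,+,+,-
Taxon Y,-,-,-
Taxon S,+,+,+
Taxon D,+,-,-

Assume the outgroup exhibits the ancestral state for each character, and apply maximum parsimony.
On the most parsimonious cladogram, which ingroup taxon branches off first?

Taxon Y

The outgroup has state '-' for every character, so '+' is the derived state throughout.
I (derived state '+') is shared by Taxon D, Taxon H, and Taxon S — a synapomorphy uniting that clade.
II (derived state '+') is shared by Taxon H and Taxon S — a synapomorphy uniting that clade.
III (derived state '+') is unique to Taxon S (autapomorphy; uninformative for grouping).
Most parsimonious ingroup topology: (((Taxon H,Taxon S),Taxon D),Taxon Y).
Taxon Y is sister to the clade containing all other ingroup taxa, so it is the earliest-diverging (most basal) ingroup lineage.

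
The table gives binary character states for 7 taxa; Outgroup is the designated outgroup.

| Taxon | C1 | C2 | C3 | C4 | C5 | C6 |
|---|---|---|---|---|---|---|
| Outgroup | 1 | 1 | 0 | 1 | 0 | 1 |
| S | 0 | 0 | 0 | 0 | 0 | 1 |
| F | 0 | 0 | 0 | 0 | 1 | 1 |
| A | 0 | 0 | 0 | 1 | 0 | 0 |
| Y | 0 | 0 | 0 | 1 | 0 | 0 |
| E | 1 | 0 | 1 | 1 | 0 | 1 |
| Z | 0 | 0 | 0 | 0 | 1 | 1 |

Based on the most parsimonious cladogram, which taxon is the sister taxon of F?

Character polarity is set by the outgroup: the derived state is whichever differs from the outgroup's state, so for C1, C2, C4, C6 the derived state is '0', and for the remaining characters it is '1'.
Only A, F, S, Y, and Z show the derived state '0' for C1, supporting them as a clade.
C2 (derived state '0') is shared by all ingroup taxa — unites the whole ingroup.
C3 (derived state '1') is unique to E (autapomorphy; uninformative for grouping).
Only F, S, and Z show the derived state '0' for C4, supporting them as a clade.
C5: derived state '1' in F and Z only — synapomorphy for {F, Z}.
Only A and Y show the derived state '0' for C6, supporting them as a clade.
Most parsimonious ingroup topology: (((S,(F,Z)),(A,Y)),E).
F and Z form a cherry on this tree, so they are sister taxa.

Z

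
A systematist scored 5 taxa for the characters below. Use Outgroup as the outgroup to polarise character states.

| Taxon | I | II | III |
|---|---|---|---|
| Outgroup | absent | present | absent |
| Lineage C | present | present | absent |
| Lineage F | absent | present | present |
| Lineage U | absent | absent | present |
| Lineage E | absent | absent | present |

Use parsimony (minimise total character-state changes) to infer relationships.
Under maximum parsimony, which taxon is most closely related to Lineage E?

Lineage U

Character polarity is set by the outgroup: the derived state is whichever differs from the outgroup's state, so for II the derived state is 'absent', and for the remaining characters it is 'present'.
I: derived state 'present' in Lineage C only — an autapomorphy, so it tells us nothing about relationships among taxa.
II: derived state 'absent' in Lineage E and Lineage U only — synapomorphy for {Lineage E, Lineage U}.
III (derived state 'present') is shared by Lineage E, Lineage F, and Lineage U — a synapomorphy uniting that clade.
Most parsimonious ingroup topology: (Lineage C,(Lineage F,(Lineage U,Lineage E))).
Lineage E and Lineage U form a cherry on this tree, so they are sister taxa.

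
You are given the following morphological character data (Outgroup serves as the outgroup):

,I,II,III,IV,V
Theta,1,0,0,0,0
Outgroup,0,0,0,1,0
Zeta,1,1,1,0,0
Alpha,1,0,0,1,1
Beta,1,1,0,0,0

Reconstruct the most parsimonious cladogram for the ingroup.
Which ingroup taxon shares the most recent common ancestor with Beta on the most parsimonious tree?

Zeta

Character polarity is set by the outgroup: the derived state is whichever differs from the outgroup's state, so for IV the derived state is '0', and for the remaining characters it is '1'.
I (derived state '1') is shared by all ingroup taxa — unites the whole ingroup.
II: derived state '1' in Beta and Zeta only — synapomorphy for {Beta, Zeta}.
III: derived state '1' in Zeta only — an autapomorphy, so it tells us nothing about relationships among taxa.
Only Beta, Theta, and Zeta show the derived state '0' for IV, supporting them as a clade.
V: derived state '1' in Alpha only — an autapomorphy, so it tells us nothing about relationships among taxa.
Most parsimonious ingroup topology: (((Zeta,Beta),Theta),Alpha).
Beta and Zeta form a cherry on this tree, so they are sister taxa.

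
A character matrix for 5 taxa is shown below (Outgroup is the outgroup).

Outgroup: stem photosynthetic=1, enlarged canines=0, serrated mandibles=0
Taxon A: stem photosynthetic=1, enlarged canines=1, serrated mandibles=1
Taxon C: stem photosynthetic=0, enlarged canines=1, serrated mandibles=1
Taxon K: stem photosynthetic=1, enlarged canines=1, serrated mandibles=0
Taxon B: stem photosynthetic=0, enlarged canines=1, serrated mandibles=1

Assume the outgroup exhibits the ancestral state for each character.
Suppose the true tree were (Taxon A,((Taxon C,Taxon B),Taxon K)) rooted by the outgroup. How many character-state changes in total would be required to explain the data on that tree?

4

Map each character onto (Taxon A,((Taxon C,Taxon B),Taxon K)) (rooted by Outgroup) and count the minimum state changes it requires (Fitch parsimony):
stem photosynthetic: 1; enlarged canines: 1; serrated mandibles: 2.
Total tree length = 4.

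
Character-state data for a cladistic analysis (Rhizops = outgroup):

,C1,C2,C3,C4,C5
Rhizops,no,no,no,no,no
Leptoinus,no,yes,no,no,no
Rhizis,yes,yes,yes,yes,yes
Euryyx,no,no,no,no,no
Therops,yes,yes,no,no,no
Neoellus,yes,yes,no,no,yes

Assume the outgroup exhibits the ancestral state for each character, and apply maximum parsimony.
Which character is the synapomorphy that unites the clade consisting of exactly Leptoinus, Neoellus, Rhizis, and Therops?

C2

The outgroup has state 'no' for every character, so 'yes' is the derived state throughout.
C1 (derived state 'yes') is shared by Neoellus, Rhizis, and Therops — a synapomorphy uniting that clade.
C2: derived state 'yes' in Leptoinus, Neoellus, Rhizis, and Therops only — synapomorphy for {Leptoinus, Neoellus, Rhizis, Therops}.
C3: derived state 'yes' in Rhizis only — an autapomorphy, so it tells us nothing about relationships among taxa.
C4 (derived state 'yes') is unique to Rhizis (autapomorphy; uninformative for grouping).
C5: derived state 'yes' in Neoellus and Rhizis only — synapomorphy for {Neoellus, Rhizis}.
Most parsimonious ingroup topology: ((Leptoinus,((Rhizis,Neoellus),Therops)),Euryyx).
The clade {Leptoinus, Neoellus, Rhizis, Therops} is supported by C2: its derived state 'yes' occurs in exactly those taxa and in no other taxon (including the outgroup).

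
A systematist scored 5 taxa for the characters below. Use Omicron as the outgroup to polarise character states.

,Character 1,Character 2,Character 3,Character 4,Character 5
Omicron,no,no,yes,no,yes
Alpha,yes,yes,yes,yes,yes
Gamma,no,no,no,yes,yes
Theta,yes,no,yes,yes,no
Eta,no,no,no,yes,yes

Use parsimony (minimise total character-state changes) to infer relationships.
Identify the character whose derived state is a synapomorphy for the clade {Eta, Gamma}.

Character 3

Character polarity is set by the outgroup: the derived state is whichever differs from the outgroup's state, so for Character 3, Character 5 the derived state is 'no', and for the remaining characters it is 'yes'.
Only Alpha and Theta show the derived state 'yes' for Character 1, supporting them as a clade.
Character 2 (derived state 'yes') is unique to Alpha (autapomorphy; uninformative for grouping).
Only Eta and Gamma show the derived state 'no' for Character 3, supporting them as a clade.
All ingroup taxa share the derived state 'yes' for Character 4; it defines the ingroup but does not resolve relationships within it.
Character 5: derived state 'no' in Theta only — an autapomorphy, so it tells us nothing about relationships among taxa.
Most parsimonious ingroup topology: ((Alpha,Theta),(Gamma,Eta)).
The clade {Eta, Gamma} is supported by Character 3: its derived state 'no' occurs in exactly those taxa and in no other taxon (including the outgroup).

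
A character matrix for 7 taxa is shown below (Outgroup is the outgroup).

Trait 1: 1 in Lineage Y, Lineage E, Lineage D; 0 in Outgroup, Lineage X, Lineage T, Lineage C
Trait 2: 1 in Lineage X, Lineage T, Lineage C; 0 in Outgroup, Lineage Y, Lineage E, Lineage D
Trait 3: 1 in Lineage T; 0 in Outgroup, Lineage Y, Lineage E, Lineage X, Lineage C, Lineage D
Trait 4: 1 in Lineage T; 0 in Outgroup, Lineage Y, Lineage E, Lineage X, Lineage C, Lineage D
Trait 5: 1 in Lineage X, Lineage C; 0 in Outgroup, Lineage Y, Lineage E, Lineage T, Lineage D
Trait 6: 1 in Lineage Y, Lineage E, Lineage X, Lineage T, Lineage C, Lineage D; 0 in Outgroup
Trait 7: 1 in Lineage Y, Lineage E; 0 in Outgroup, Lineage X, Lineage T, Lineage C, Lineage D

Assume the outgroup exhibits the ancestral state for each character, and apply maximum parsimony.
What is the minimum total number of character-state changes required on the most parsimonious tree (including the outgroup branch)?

The outgroup has state '0' for every character, so '1' is the derived state throughout.
Only Lineage D, Lineage E, and Lineage Y show the derived state '1' for Trait 1, supporting them as a clade.
Trait 2 (derived state '1') is shared by Lineage C, Lineage T, and Lineage X — a synapomorphy uniting that clade.
Trait 3: derived state '1' in Lineage T only — an autapomorphy, so it tells us nothing about relationships among taxa.
Trait 4: derived state '1' in Lineage T only — an autapomorphy, so it tells us nothing about relationships among taxa.
Trait 5: derived state '1' in Lineage C and Lineage X only — synapomorphy for {Lineage C, Lineage X}.
Trait 6 (derived state '1') is shared by all ingroup taxa — unites the whole ingroup.
Only Lineage E and Lineage Y show the derived state '1' for Trait 7, supporting them as a clade.
Most parsimonious ingroup topology: (((Lineage Y,Lineage E),Lineage D),((Lineage X,Lineage C),Lineage T)).
Changes per character on this tree: Trait 1: 1; Trait 2: 1; Trait 3: 1; Trait 4: 1; Trait 5: 1; Trait 6: 1; Trait 7: 1.
Total = 7.

7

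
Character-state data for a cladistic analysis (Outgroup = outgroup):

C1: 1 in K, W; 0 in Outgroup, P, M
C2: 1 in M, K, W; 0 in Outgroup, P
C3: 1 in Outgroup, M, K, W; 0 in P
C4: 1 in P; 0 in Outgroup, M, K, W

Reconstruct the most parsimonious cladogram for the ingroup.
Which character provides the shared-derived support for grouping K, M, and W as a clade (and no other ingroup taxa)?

C2

Character polarity is set by the outgroup: the derived state is whichever differs from the outgroup's state, so for C3 the derived state is '0', and for the remaining characters it is '1'.
C1 (derived state '1') is shared by K and W — a synapomorphy uniting that clade.
Only K, M, and W show the derived state '1' for C2, supporting them as a clade.
C3: derived state '0' in P only — an autapomorphy, so it tells us nothing about relationships among taxa.
C4: derived state '1' in P only — an autapomorphy, so it tells us nothing about relationships among taxa.
Most parsimonious ingroup topology: (P,(M,(K,W))).
The clade {K, M, W} is supported by C2: its derived state '1' occurs in exactly those taxa and in no other taxon (including the outgroup).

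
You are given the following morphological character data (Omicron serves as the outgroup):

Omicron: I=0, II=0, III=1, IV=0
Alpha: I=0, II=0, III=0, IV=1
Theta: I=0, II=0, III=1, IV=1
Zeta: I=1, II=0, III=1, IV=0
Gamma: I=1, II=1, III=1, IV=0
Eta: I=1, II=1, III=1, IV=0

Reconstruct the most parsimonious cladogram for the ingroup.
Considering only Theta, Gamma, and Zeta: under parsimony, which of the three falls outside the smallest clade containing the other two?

Theta

Character polarity is set by the outgroup: the derived state is whichever differs from the outgroup's state, so for III the derived state is '0', and for the remaining characters it is '1'.
I: derived state '1' in Eta, Gamma, and Zeta only — synapomorphy for {Eta, Gamma, Zeta}.
II (derived state '1') is shared by Eta and Gamma — a synapomorphy uniting that clade.
III (derived state '0') is unique to Alpha (autapomorphy; uninformative for grouping).
IV (derived state '1') is shared by Alpha and Theta — a synapomorphy uniting that clade.
Most parsimonious ingroup topology: ((Alpha,Theta),(Zeta,(Gamma,Eta))).
Gamma and Zeta share a more recent common ancestor with each other than either does with Theta, so Theta is the least closely related of the three.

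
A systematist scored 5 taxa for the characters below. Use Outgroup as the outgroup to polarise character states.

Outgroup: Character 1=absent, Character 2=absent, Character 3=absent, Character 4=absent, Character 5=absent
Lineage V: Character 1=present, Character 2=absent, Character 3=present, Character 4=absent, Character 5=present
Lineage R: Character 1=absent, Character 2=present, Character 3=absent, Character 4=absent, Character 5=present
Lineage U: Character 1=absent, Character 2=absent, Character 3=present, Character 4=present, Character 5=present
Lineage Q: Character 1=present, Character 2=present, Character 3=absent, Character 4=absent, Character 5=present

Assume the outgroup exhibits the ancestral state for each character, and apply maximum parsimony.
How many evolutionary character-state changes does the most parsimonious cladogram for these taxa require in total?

6

The outgroup has state 'absent' for every character, so 'present' is the derived state throughout.
Character 1 (state 'present') occurs in Lineage Q and Lineage V but conflicts with the nesting implied by the other characters — most parsimoniously interpreted as homoplasy.
Character 2: derived state 'present' in Lineage Q and Lineage R only — synapomorphy for {Lineage Q, Lineage R}.
Character 3 (derived state 'present') is shared by Lineage U and Lineage V — a synapomorphy uniting that clade.
Character 4 (derived state 'present') is unique to Lineage U (autapomorphy; uninformative for grouping).
Character 5 (derived state 'present') is shared by all ingroup taxa — unites the whole ingroup.
Most parsimonious ingroup topology: ((Lineage R,Lineage Q),(Lineage V,Lineage U)).
Changes per character on this tree: Character 1: 2; Character 2: 1; Character 3: 1; Character 4: 1; Character 5: 1.
Total = 6.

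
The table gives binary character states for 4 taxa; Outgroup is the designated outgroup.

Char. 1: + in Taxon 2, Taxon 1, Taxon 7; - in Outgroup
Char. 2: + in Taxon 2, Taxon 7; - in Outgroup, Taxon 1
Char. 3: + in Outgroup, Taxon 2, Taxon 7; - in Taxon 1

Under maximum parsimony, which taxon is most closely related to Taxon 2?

Taxon 7

Character polarity is set by the outgroup: the derived state is whichever differs from the outgroup's state, so for Char. 3 the derived state is '-', and for the remaining characters it is '+'.
All ingroup taxa share the derived state '+' for Char. 1; it defines the ingroup but does not resolve relationships within it.
Only Taxon 2 and Taxon 7 show the derived state '+' for Char. 2, supporting them as a clade.
Char. 3 (derived state '-') is unique to Taxon 1 (autapomorphy; uninformative for grouping).
Most parsimonious ingroup topology: ((Taxon 2,Taxon 7),Taxon 1).
Taxon 2 and Taxon 7 form a cherry on this tree, so they are sister taxa.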